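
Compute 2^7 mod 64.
0

Use repeated squaring. Binary(7) = 111. Walk through the bits of the exponent 7 left-to-right: at each bit after the leading one, square the running value, then multiply by 2 if the bit is 1 (always reducing mod 64):
  bit 1 = 1 (leading): start with 2.
  bit 2 = 1: square 2^2 = 4; bit is 1, so multiply 4·2 = 8 (mod 64).
  bit 3 = 1: square 8^2 = 64 ≡ 0; bit is 1, so multiply 0·2 = 0 (mod 64).
Final value: 2^7 ≡ 0 (mod 64).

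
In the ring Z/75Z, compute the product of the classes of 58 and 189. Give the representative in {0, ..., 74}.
12

Reduce the factors first: 189 ≡ 39 (mod 75), so 58 · 189 ≡ 58 · 39 (mod 75). 58 · 39 = 2262. Dividing by 75: 2262 = 30·75 + 12. So (58 · 189) mod 75 = 12.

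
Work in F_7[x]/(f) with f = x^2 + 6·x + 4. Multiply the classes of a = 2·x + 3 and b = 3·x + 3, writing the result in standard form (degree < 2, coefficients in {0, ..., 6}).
Multiply as integer polynomials: a · b = 6·x^2 + 15·x + 9. Reducing coefficients mod 7: a · b ≡ 6·x^2 + x + 2. Now divide by f(x) = x^2 + 6·x + 4 in F_7[x], eliminating the leading term at each step:
  leading term 6·x^2: subtract (6)·f(x) = 6·x^2 + x + 3, leaving 6 (coefficients mod 7)
The degree is now < 2, so this is the remainder. Hence a · b ≡ 6 in F_7[x]/(f).

Final answer: a · b ≡ 6 (mod f(x))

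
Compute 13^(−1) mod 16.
13^(−1) ≡ 5 (mod 16)

Apply the extended Euclidean algorithm to (16, 13), tracking rows (r, s, t) with s·16 + t·13 = r. Each division r_prev = q·r_cur + r_new produces the new row as (previous row) − q·(current row):
  row A: (16, 1, 0)   [1·16 + 0·13 = 16]
  row B: (13, 0, 1)   [0·16 + 1·13 = 13]
  16 = 1·13 + 3   → row C = row A − 1·row B = (3, 1, −1)   [check: 1·16 − 1·13 = 3]
  13 = 4·3 + 1   → row D = row B − 4·row C = (1, −4, 5)   [check: −4·16 + 5·13 = 1]
  3 = 3·1 + 0   → remainder 0, stop. gcd = 1 (last nonzero row D).
The gcd is 1, so 13 is invertible mod 16. The last nonzero row gives −4·16 + 5·13 = 1, so t = 5. So 13^(−1) ≡ 5 (mod 16). Verify: 13 · 5 = 65 ≡ 1 (mod 16). ✓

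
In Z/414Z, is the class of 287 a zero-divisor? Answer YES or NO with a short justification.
gcd(287, 414) = 1, so 287 is a unit in Z/414Z (it has a multiplicative inverse). A unit cannot be a zero-divisor: if 287·b ≡ 0 then multiplying both sides by 287^(−1) gives b ≡ 0. So 287 is not a zero-divisor.

Final answer: NO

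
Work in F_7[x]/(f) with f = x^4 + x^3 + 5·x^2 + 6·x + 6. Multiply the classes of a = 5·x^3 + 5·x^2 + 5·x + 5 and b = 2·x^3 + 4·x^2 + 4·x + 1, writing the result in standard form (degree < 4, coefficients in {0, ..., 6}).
Multiply as integer polynomials: a · b = 10·x^6 + 30·x^5 + 50·x^4 + 55·x^3 + 45·x^2 + 25·x + 5. Reducing coefficients mod 7: a · b ≡ 3·x^6 + 2·x^5 + x^4 + 6·x^3 + 3·x^2 + 4·x + 5. Now divide by f(x) = x^4 + x^3 + 5·x^2 + 6·x + 6 in F_7[x], eliminating the leading term at each step:
  leading term 3·x^6: subtract (3·x^2)·f(x) = 3·x^6 + 3·x^5 + x^4 + 4·x^3 + 4·x^2, leaving 6·x^5 + 2·x^3 + 6·x^2 + 4·x + 5 (coefficients mod 7)
  leading term 6·x^5: subtract (6·x)·f(x) = 6·x^5 + 6·x^4 + 2·x^3 + x^2 + x, leaving x^4 + 5·x^2 + 3·x + 5 (coefficients mod 7)
  leading term x^4: subtract (1)·f(x) = x^4 + x^3 + 5·x^2 + 6·x + 6, leaving 6·x^3 + 4·x + 6 (coefficients mod 7)
The degree is now < 4, so this is the remainder. Hence a · b ≡ 6·x^3 + 4·x + 6 in F_7[x]/(f).

Final answer: a · b ≡ 6·x^3 + 4·x + 6 (mod f(x))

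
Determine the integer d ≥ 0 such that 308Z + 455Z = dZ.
In the PID Z, (a, b) is generated by gcd(a, b). Compute gcd(455, 308) with the extended Euclidean algorithm, tracking rows (r, s, t) with s·455 + t·308 = r:
  row A: (455, 1, 0)   [1·455 + 0·308 = 455]
  row B: (308, 0, 1)   [0·455 + 1·308 = 308]
  455 = 1·308 + 147   → row C = row A − 1·row B = (147, 1, −1)   [check: 1·455 − 1·308 = 147]
  308 = 2·147 + 14   → row D = row B − 2·row C = (14, −2, 3)   [check: −2·455 + 3·308 = 14]
  147 = 10·14 + 7   → row E = row C − 10·row D = (7, 21, −31)   [check: 21·455 − 31·308 = 7]
  14 = 2·7 + 0   → remainder 0, stop. gcd = 7 (last nonzero row E).
So gcd(308, 455) = 7, with Bézout identity 21·455 − 31·308 = 7. Containment (⊇): the Bézout identity exhibits 7 as an element of (308, 455), giving (7) ⊆ (308, 455). Containment (⊆): since 7 | 308 and 7 | 455 (308 = 7·44, 455 = 7·65), every Z-linear combination of 308 and 455 is divisible by 7, so (308, 455) ⊆ (7). Therefore (308, 455) = (7), d = 7.

Final answer: (308, 455) = (7); d = 7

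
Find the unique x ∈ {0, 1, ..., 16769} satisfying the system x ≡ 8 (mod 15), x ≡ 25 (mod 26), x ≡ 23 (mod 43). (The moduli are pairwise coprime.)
x ≡ 6473 (mod 16770); the representative in [0, 16770) is 6473

The moduli 15, 26, 43 are pairwise coprime, so by the CRT there is a unique solution mod 15·26·43 = 16770.
Solve by successive substitution. Start with x ≡ 8 (mod 15).
  Combine with x ≡ 25 (mod 26): write x = 8 + 15·t and require 8 + 15·t ≡ 25 (mod 26), i.e. 15·t ≡ 25 − 8 ≡ 17 (mod 26). Since 15^(−1) ≡ 7 (mod 26), t ≡ 7·17 ≡ 15 (mod 26). So x ≡ 8 + 15·15 = 233 (mod 390).
  Combine with x ≡ 23 (mod 43): write x = 233 + 390·t and require 233 + 390·t ≡ 23 (mod 43), i.e. 390·t ≡ 23 − 233 ≡ 5 (mod 43). Since 390^(−1) ≡ 29 (mod 43) (390 ≡ 3 (mod 43)), t ≡ 29·5 ≡ 16 (mod 43). So x ≡ 233 + 390·16 = 6473 (mod 16770).
Unique solution in [0, 16770): x = 6473.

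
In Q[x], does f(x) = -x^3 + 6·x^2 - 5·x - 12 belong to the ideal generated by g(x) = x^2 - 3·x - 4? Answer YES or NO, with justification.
In Q[x] the ideal (g) consists of all multiples of g, so f ∈ (g) iff g | f, i.e. iff the remainder of f on division by g is 0. Divide f by g (g is monic, so eliminate the leading term of the running remainder at each step):
  leading term -x^3: subtract (-x)·g(x) = -x^3 + 3·x^2 + 4·x, leaving 3·x^2 - 9·x - 12
  leading term 3·x^2: subtract (3)·g(x) = 3·x^2 - 9·x - 12, leaving 0
The remainder is 0, so f(x) = g(x) · h(x) with h(x) = 3 - x. Hence g | f, i.e. f ∈ (g).

Final answer: YES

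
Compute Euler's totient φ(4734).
φ is multiplicative, with φ(p^e) = p^e − p^(e−1). Factorise 4734 = 2 · 3^2 · 263. Then
  φ(4734) = (2 − 1) · (3^2 − 3^1) · (263 − 1) = 1 · 6 · 262 = 1572.

Final answer: φ(4734) = 1572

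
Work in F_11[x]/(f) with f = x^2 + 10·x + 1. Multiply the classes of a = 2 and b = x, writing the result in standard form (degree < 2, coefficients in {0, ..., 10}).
a · b ≡ 2·x (mod f(x))

Multiply as integer polynomials: a · b = 2·x. Reducing coefficients mod 11: a · b ≡ 2·x. This already has degree < 2, so no reduction by f is needed. Hence a · b ≡ 2·x in F_11[x]/(f).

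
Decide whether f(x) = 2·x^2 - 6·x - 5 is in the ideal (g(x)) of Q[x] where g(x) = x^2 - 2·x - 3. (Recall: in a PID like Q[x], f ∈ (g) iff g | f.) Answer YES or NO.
NO

In Q[x] the ideal (g) consists of all multiples of g, so f ∈ (g) iff g | f, i.e. iff the remainder of f on division by g is 0. Divide f by g (g is monic, so eliminate the leading term of the running remainder at each step):
  leading term 2·x^2: subtract (2)·g(x) = 2·x^2 - 4·x - 6, leaving 1 - 2·x
The remainder r(x) = 1 - 2·x ≠ 0 (and deg r < deg g), so g ∤ f, i.e. f ∉ (g).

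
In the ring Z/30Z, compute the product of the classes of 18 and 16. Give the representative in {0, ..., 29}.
Both factors are already reduced mod 30. 18 · 16 = 288. Dividing by 30: 288 = 9·30 + 18. So (18 · 16) mod 30 = 18.

Final answer: 18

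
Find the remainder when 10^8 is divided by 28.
16

Use repeated squaring. Binary(8) = 1000. Walk through the bits of the exponent 8 left-to-right: at each bit after the leading one, square the running value, then multiply by 10 if the bit is 1 (always reducing mod 28):
  bit 1 = 1 (leading): start with 10.
  bit 2 = 0: square 10^2 = 100 ≡ 16 (mod 28).
  bit 3 = 0: square 16^2 = 256 ≡ 4 (mod 28).
  bit 4 = 0: square 4^2 = 16 (mod 28).
Final value: 10^8 ≡ 16 (mod 28).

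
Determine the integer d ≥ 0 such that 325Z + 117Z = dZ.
In the PID Z, (a, b) is generated by gcd(a, b). Compute gcd(325, 117) with the extended Euclidean algorithm, tracking rows (r, s, t) with s·325 + t·117 = r:
  row A: (325, 1, 0)   [1·325 + 0·117 = 325]
  row B: (117, 0, 1)   [0·325 + 1·117 = 117]
  325 = 2·117 + 91   → row C = row A − 2·row B = (91, 1, −2)   [check: 1·325 − 2·117 = 91]
  117 = 1·91 + 26   → row D = row B − 1·row C = (26, −1, 3)   [check: −1·325 + 3·117 = 26]
  91 = 3·26 + 13   → row E = row C − 3·row D = (13, 4, −11)   [check: 4·325 − 11·117 = 13]
  26 = 2·13 + 0   → remainder 0, stop. gcd = 13 (last nonzero row E).
So gcd(325, 117) = 13, with Bézout identity 4·325 − 11·117 = 13. Containment (⊇): the Bézout identity exhibits 13 as an element of (325, 117), giving (13) ⊆ (325, 117). Containment (⊆): since 13 | 325 and 13 | 117 (325 = 13·25, 117 = 13·9), every Z-linear combination of 325 and 117 is divisible by 13, so (325, 117) ⊆ (13). Therefore (325, 117) = (13), d = 13.

Final answer: (325, 117) = (13); d = 13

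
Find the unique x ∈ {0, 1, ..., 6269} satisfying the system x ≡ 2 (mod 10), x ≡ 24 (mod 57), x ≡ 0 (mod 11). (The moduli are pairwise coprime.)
x ≡ 3102 (mod 6270); the representative in [0, 6270) is 3102

The moduli 10, 57, 11 are pairwise coprime, so by the CRT there is a unique solution mod 10·57·11 = 6270.
Solve by successive substitution. Start with x ≡ 2 (mod 10).
  Combine with x ≡ 24 (mod 57): write x = 2 + 10·t and require 2 + 10·t ≡ 24 (mod 57), i.e. 10·t ≡ 24 − 2 ≡ 22 (mod 57). Since 10^(−1) ≡ 40 (mod 57), t ≡ 40·22 ≡ 25 (mod 57). So x ≡ 2 + 10·25 = 252 (mod 570).
  Combine with x ≡ 0 (mod 11): write x = 252 + 570·t and require 252 + 570·t ≡ 0 (mod 11), i.e. 570·t ≡ 0 − 252 ≡ 1 (mod 11). Since 570^(−1) ≡ 5 (mod 11) (570 ≡ 9 (mod 11)), t ≡ 5·1 ≡ 5 (mod 11). So x ≡ 252 + 570·5 = 3102 (mod 6270).
Unique solution in [0, 6270): x = 3102.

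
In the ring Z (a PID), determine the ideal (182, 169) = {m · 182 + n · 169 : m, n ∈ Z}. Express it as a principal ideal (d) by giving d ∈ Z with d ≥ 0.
In the PID Z, (a, b) is generated by gcd(a, b). Compute gcd(182, 169) with the extended Euclidean algorithm, tracking rows (r, s, t) with s·182 + t·169 = r:
  row A: (182, 1, 0)   [1·182 + 0·169 = 182]
  row B: (169, 0, 1)   [0·182 + 1·169 = 169]
  182 = 1·169 + 13   → row C = row A − 1·row B = (13, 1, −1)   [check: 1·182 − 1·169 = 13]
  169 = 13·13 + 0   → remainder 0, stop. gcd = 13 (last nonzero row C).
So gcd(182, 169) = 13, with Bézout identity 1·182 − 1·169 = 13. Containment (⊇): the Bézout identity exhibits 13 as an element of (182, 169), giving (13) ⊆ (182, 169). Containment (⊆): since 13 | 182 and 13 | 169 (182 = 13·14, 169 = 13·13), every Z-linear combination of 182 and 169 is divisible by 13, so (182, 169) ⊆ (13). Therefore (182, 169) = (13), d = 13.

Final answer: (182, 169) = (13); d = 13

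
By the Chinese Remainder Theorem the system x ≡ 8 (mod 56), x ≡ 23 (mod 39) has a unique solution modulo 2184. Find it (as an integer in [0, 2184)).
x ≡ 1856 (mod 2184); the representative in [0, 2184) is 1856

The moduli 56, 39 are pairwise coprime, so by the CRT there is a unique solution mod 56·39 = 2184.
Solve by successive substitution. Start with x ≡ 8 (mod 56).
  Combine with x ≡ 23 (mod 39): write x = 8 + 56·t and require 8 + 56·t ≡ 23 (mod 39), i.e. 56·t ≡ 23 − 8 ≡ 15 (mod 39). Since 56^(−1) ≡ 23 (mod 39) (56 ≡ 17 (mod 39)), t ≡ 23·15 ≡ 33 (mod 39). So x ≡ 8 + 56·33 = 1856 (mod 2184).
Unique solution in [0, 2184): x = 1856.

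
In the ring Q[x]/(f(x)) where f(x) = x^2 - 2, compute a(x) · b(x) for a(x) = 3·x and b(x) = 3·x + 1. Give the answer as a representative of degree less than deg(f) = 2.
First multiply in Q[x] without reducing: a · b = 9·x^2 + 3·x. Now divide by f(x) = x^2 - 2, eliminating the leading term at each step:
  leading term 9·x^2: subtract (9)·f(x) = 9·x^2 - 18, leaving 3·x + 18
The degree is now < 2, so this is the remainder. Hence a · b ≡ 3·x + 18 in Q[x]/(f).

Final answer: a · b ≡ 3·x + 18 (mod f(x))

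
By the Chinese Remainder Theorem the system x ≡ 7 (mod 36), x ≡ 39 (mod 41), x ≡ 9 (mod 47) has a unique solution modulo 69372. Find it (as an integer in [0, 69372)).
The moduli 36, 41, 47 are pairwise coprime, so by the CRT there is a unique solution mod 36·41·47 = 69372.
Solve by successive substitution. Start with x ≡ 7 (mod 36).
  Combine with x ≡ 39 (mod 41): write x = 7 + 36·t and require 7 + 36·t ≡ 39 (mod 41), i.e. 36·t ≡ 39 − 7 ≡ 32 (mod 41). Since 36^(−1) ≡ 8 (mod 41), t ≡ 8·32 ≡ 10 (mod 41). So x ≡ 7 + 36·10 = 367 (mod 1476).
  Combine with x ≡ 9 (mod 47): write x = 367 + 1476·t and require 367 + 1476·t ≡ 9 (mod 47), i.e. 1476·t ≡ 9 − 367 ≡ 18 (mod 47). Since 1476^(−1) ≡ 5 (mod 47) (1476 ≡ 19 (mod 47)), t ≡ 5·18 ≡ 43 (mod 47). So x ≡ 367 + 1476·43 = 63835 (mod 69372).
Unique solution in [0, 69372): x = 63835.

Final answer: x ≡ 63835 (mod 69372); the representative in [0, 69372) is 63835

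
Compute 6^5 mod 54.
Use repeated squaring. Binary(5) = 101. Walk through the bits of the exponent 5 left-to-right: at each bit after the leading one, square the running value, then multiply by 6 if the bit is 1 (always reducing mod 54):
  bit 1 = 1 (leading): start with 6.
  bit 2 = 0: square 6^2 = 36 (mod 54).
  bit 3 = 1: square 36^2 = 1296 ≡ 0; bit is 1, so multiply 0·6 = 0 (mod 54).
Final value: 6^5 ≡ 0 (mod 54).

Final answer: 0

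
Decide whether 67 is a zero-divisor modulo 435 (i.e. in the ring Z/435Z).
NO

gcd(67, 435) = 1, so 67 is a unit in Z/435Z (it has a multiplicative inverse). A unit cannot be a zero-divisor: if 67·b ≡ 0 then multiplying both sides by 67^(−1) gives b ≡ 0. So 67 is not a zero-divisor.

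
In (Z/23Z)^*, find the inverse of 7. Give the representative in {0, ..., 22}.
7^(−1) ≡ 10 (mod 23)

Apply the extended Euclidean algorithm to (23, 7), tracking rows (r, s, t) with s·23 + t·7 = r. Each division r_prev = q·r_cur + r_new produces the new row as (previous row) − q·(current row):
  row A: (23, 1, 0)   [1·23 + 0·7 = 23]
  row B: (7, 0, 1)   [0·23 + 1·7 = 7]
  23 = 3·7 + 2   → row C = row A − 3·row B = (2, 1, −3)   [check: 1·23 − 3·7 = 2]
  7 = 3·2 + 1   → row D = row B − 3·row C = (1, −3, 10)   [check: −3·23 + 10·7 = 1]
  2 = 2·1 + 0   → remainder 0, stop. gcd = 1 (last nonzero row D).
The gcd is 1, so 7 is invertible mod 23. The last nonzero row gives −3·23 + 10·7 = 1, so t = 10. So 7^(−1) ≡ 10 (mod 23). Verify: 7 · 10 = 70 ≡ 1 (mod 23). ✓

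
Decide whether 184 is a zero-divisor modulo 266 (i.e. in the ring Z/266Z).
YES

gcd(184, 266) = 2 > 1, so 184 is not a unit in Z/266Z. In Z/nZ every nonzero non-unit is a zero-divisor: explicitly, take b = 266/gcd = 133 ≠ 0 (mod 266); then 184·133 = 24472 = 92·266, i.e. 184·133 ≡ 0 (mod 266). So 184 is a zero-divisor.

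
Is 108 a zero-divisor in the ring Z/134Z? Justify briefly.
gcd(108, 134) = 2 > 1, so 108 is not a unit in Z/134Z. In Z/nZ every nonzero non-unit is a zero-divisor: explicitly, take b = 134/gcd = 67 ≠ 0 (mod 134); then 108·67 = 7236 = 54·134, i.e. 108·67 ≡ 0 (mod 134). So 108 is a zero-divisor.

Final answer: YES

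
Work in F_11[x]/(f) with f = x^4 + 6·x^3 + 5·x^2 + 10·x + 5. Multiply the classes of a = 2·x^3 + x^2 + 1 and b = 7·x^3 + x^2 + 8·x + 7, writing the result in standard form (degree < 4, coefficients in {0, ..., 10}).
a · b ≡ 5·x^3 + x^2 + 10·x + 2 (mod f(x))

Multiply as integer polynomials: a · b = 14·x^6 + 9·x^5 + 17·x^4 + 29·x^3 + 8·x^2 + 8·x + 7. Reducing coefficients mod 11: a · b ≡ 3·x^6 + 9·x^5 + 6·x^4 + 7·x^3 + 8·x^2 + 8·x + 7. Now divide by f(x) = x^4 + 6·x^3 + 5·x^2 + 10·x + 5 in F_11[x], eliminating the leading term at each step:
  leading term 3·x^6: subtract (3·x^2)·f(x) = 3·x^6 + 7·x^5 + 4·x^4 + 8·x^3 + 4·x^2, leaving 2·x^5 + 2·x^4 + 10·x^3 + 4·x^2 + 8·x + 7 (coefficients mod 11)
  leading term 2·x^5: subtract (2·x)·f(x) = 2·x^5 + x^4 + 10·x^3 + 9·x^2 + 10·x, leaving x^4 + 6·x^2 + 9·x + 7 (coefficients mod 11)
  leading term x^4: subtract (1)·f(x) = x^4 + 6·x^3 + 5·x^2 + 10·x + 5, leaving 5·x^3 + x^2 + 10·x + 2 (coefficients mod 11)
The degree is now < 4, so this is the remainder. Hence a · b ≡ 5·x^3 + x^2 + 10·x + 2 in F_11[x]/(f).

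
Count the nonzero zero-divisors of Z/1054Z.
Z/1054Z has 573 nonzero zero-divisors

In Z/1054Z each nonzero element is either a unit (gcd with 1054 is 1) or a zero-divisor (gcd > 1). The number of units is φ(1054): factorise 1054 = 2 · 17 · 31, so φ(1054) = (2 − 1) · (17 − 1) · (31 − 1) = 1 · 16 · 30 = 480. The nonzero elements number 1054 − 1 = 1053. Hence the nonzero zero-divisors number 1053 − 480 = 573.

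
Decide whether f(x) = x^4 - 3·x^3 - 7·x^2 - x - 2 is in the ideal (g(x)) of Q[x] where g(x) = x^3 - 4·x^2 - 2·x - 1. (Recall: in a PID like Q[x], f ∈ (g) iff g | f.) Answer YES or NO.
In Q[x] the ideal (g) consists of all multiples of g, so f ∈ (g) iff g | f, i.e. iff the remainder of f on division by g is 0. Divide f by g (g is monic, so eliminate the leading term of the running remainder at each step):
  leading term x^4: subtract (x)·g(x) = x^4 - 4·x^3 - 2·x^2 - x, leaving x^3 - 5·x^2 - 2
  leading term x^3: subtract (1)·g(x) = x^3 - 4·x^2 - 2·x - 1, leaving -x^2 + 2·x - 1
The remainder r(x) = -x^2 + 2·x - 1 ≠ 0 (and deg r < deg g), so g ∤ f, i.e. f ∉ (g).

Final answer: NO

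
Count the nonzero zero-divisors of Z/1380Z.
In Z/1380Z each nonzero element is either a unit (gcd with 1380 is 1) or a zero-divisor (gcd > 1). The number of units is φ(1380): factorise 1380 = 2^2 · 3 · 5 · 23, so φ(1380) = (2^2 − 2^1) · (3 − 1) · (5 − 1) · (23 − 1) = 2 · 2 · 4 · 22 = 352. The nonzero elements number 1380 − 1 = 1379. Hence the nonzero zero-divisors number 1379 − 352 = 1027.

Final answer: Z/1380Z has 1027 nonzero zero-divisors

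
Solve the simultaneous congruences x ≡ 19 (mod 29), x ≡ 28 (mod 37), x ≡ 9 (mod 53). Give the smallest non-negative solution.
x ≡ 52161 (mod 56869); the representative in [0, 56869) is 52161

The moduli 29, 37, 53 are pairwise coprime, so by the CRT there is a unique solution mod 29·37·53 = 56869.
Solve by successive substitution. Start with x ≡ 19 (mod 29).
  Combine with x ≡ 28 (mod 37): write x = 19 + 29·t and require 19 + 29·t ≡ 28 (mod 37), i.e. 29·t ≡ 28 − 19 ≡ 9 (mod 37). Since 29^(−1) ≡ 23 (mod 37), t ≡ 23·9 ≡ 22 (mod 37). So x ≡ 19 + 29·22 = 657 (mod 1073).
  Combine with x ≡ 9 (mod 53): write x = 657 + 1073·t and require 657 + 1073·t ≡ 9 (mod 53), i.e. 1073·t ≡ 9 − 657 ≡ 41 (mod 53). Since 1073^(−1) ≡ 49 (mod 53) (1073 ≡ 13 (mod 53)), t ≡ 49·41 ≡ 48 (mod 53). So x ≡ 657 + 1073·48 = 52161 (mod 56869).
Unique solution in [0, 56869): x = 52161.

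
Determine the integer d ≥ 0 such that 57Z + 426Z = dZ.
In the PID Z, (a, b) is generated by gcd(a, b). Compute gcd(426, 57) with the extended Euclidean algorithm, tracking rows (r, s, t) with s·426 + t·57 = r:
  row A: (426, 1, 0)   [1·426 + 0·57 = 426]
  row B: (57, 0, 1)   [0·426 + 1·57 = 57]
  426 = 7·57 + 27   → row C = row A − 7·row B = (27, 1, −7)   [check: 1·426 − 7·57 = 27]
  57 = 2·27 + 3   → row D = row B − 2·row C = (3, −2, 15)   [check: −2·426 + 15·57 = 3]
  27 = 9·3 + 0   → remainder 0, stop. gcd = 3 (last nonzero row D).
So gcd(57, 426) = 3, with Bézout identity −2·426 + 15·57 = 3. Containment (⊇): the Bézout identity exhibits 3 as an element of (57, 426), giving (3) ⊆ (57, 426). Containment (⊆): since 3 | 57 and 3 | 426 (57 = 3·19, 426 = 3·142), every Z-linear combination of 57 and 426 is divisible by 3, so (57, 426) ⊆ (3). Therefore (57, 426) = (3), d = 3.

Final answer: (57, 426) = (3); d = 3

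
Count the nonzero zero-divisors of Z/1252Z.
Z/1252Z has 627 nonzero zero-divisors

In Z/1252Z each nonzero element is either a unit (gcd with 1252 is 1) or a zero-divisor (gcd > 1). The number of units is φ(1252): factorise 1252 = 2^2 · 313, so φ(1252) = (2^2 − 2^1) · (313 − 1) = 2 · 312 = 624. The nonzero elements number 1252 − 1 = 1251. Hence the nonzero zero-divisors number 1251 − 624 = 627.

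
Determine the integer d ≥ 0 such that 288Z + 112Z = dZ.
In the PID Z, (a, b) is generated by gcd(a, b). Compute gcd(288, 112) with the extended Euclidean algorithm, tracking rows (r, s, t) with s·288 + t·112 = r:
  row A: (288, 1, 0)   [1·288 + 0·112 = 288]
  row B: (112, 0, 1)   [0·288 + 1·112 = 112]
  288 = 2·112 + 64   → row C = row A − 2·row B = (64, 1, −2)   [check: 1·288 − 2·112 = 64]
  112 = 1·64 + 48   → row D = row B − 1·row C = (48, −1, 3)   [check: −1·288 + 3·112 = 48]
  64 = 1·48 + 16   → row E = row C − 1·row D = (16, 2, −5)   [check: 2·288 − 5·112 = 16]
  48 = 3·16 + 0   → remainder 0, stop. gcd = 16 (last nonzero row E).
So gcd(288, 112) = 16, with Bézout identity 2·288 − 5·112 = 16. Containment (⊇): the Bézout identity exhibits 16 as an element of (288, 112), giving (16) ⊆ (288, 112). Containment (⊆): since 16 | 288 and 16 | 112 (288 = 16·18, 112 = 16·7), every Z-linear combination of 288 and 112 is divisible by 16, so (288, 112) ⊆ (16). Therefore (288, 112) = (16), d = 16.

Final answer: (288, 112) = (16); d = 16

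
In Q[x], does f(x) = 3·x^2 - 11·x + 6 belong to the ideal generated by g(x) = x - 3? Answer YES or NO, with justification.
YES

In Q[x] the ideal (g) consists of all multiples of g, so f ∈ (g) iff g | f, i.e. iff the remainder of f on division by g is 0. Divide f by g (g is monic, so eliminate the leading term of the running remainder at each step):
  leading term 3·x^2: subtract (3·x)·g(x) = 3·x^2 - 9·x, leaving 6 - 2·x
  leading term -2·x: subtract (-2)·g(x) = 6 - 2·x, leaving 0
The remainder is 0, so f(x) = g(x) · h(x) with h(x) = 3·x - 2. Hence g | f, i.e. f ∈ (g).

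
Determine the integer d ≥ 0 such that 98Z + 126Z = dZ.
In the PID Z, (a, b) is generated by gcd(a, b). Compute gcd(126, 98) with the extended Euclidean algorithm, tracking rows (r, s, t) with s·126 + t·98 = r:
  row A: (126, 1, 0)   [1·126 + 0·98 = 126]
  row B: (98, 0, 1)   [0·126 + 1·98 = 98]
  126 = 1·98 + 28   → row C = row A − 1·row B = (28, 1, −1)   [check: 1·126 − 1·98 = 28]
  98 = 3·28 + 14   → row D = row B − 3·row C = (14, −3, 4)   [check: −3·126 + 4·98 = 14]
  28 = 2·14 + 0   → remainder 0, stop. gcd = 14 (last nonzero row D).
So gcd(98, 126) = 14, with Bézout identity −3·126 + 4·98 = 14. Containment (⊇): the Bézout identity exhibits 14 as an element of (98, 126), giving (14) ⊆ (98, 126). Containment (⊆): since 14 | 98 and 14 | 126 (98 = 14·7, 126 = 14·9), every Z-linear combination of 98 and 126 is divisible by 14, so (98, 126) ⊆ (14). Therefore (98, 126) = (14), d = 14.

Final answer: (98, 126) = (14); d = 14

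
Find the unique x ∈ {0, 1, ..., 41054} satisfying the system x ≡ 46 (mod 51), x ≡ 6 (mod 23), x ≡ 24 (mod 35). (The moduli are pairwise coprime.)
x ≡ 1984 (mod 41055); the representative in [0, 41055) is 1984

The moduli 51, 23, 35 are pairwise coprime, so by the CRT there is a unique solution mod 51·23·35 = 41055.
Solve by successive substitution. Start with x ≡ 46 (mod 51).
  Combine with x ≡ 6 (mod 23): write x = 46 + 51·t and require 46 + 51·t ≡ 6 (mod 23), i.e. 51·t ≡ 6 − 46 ≡ 6 (mod 23). Since 51^(−1) ≡ 14 (mod 23) (51 ≡ 5 (mod 23)), t ≡ 14·6 ≡ 15 (mod 23). So x ≡ 46 + 51·15 = 811 (mod 1173).
  Combine with x ≡ 24 (mod 35): write x = 811 + 1173·t and require 811 + 1173·t ≡ 24 (mod 35), i.e. 1173·t ≡ 24 − 811 ≡ 18 (mod 35). Since 1173^(−1) ≡ 2 (mod 35) (1173 ≡ 18 (mod 35)), t ≡ 2·18 ≡ 1 (mod 35). So x ≡ 811 + 1173·1 = 1984 (mod 41055).
Unique solution in [0, 41055): x = 1984.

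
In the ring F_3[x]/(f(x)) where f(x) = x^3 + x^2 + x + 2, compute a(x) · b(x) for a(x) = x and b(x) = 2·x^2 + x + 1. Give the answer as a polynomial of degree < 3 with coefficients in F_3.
a · b ≡ 2·x^2 + 2·x + 2 (mod f(x))

Multiply as integer polynomials: a · b = 2·x^3 + x^2 + x. Reducing coefficients mod 3: a · b ≡ 2·x^3 + x^2 + x. Now divide by f(x) = x^3 + x^2 + x + 2 in F_3[x], eliminating the leading term at each step:
  leading term 2·x^3: subtract (2)·f(x) = 2·x^3 + 2·x^2 + 2·x + 1, leaving 2·x^2 + 2·x + 2 (coefficients mod 3)
The degree is now < 3, so this is the remainder. Hence a · b ≡ 2·x^2 + 2·x + 2 in F_3[x]/(f).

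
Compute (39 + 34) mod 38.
35

Reduce the summands first: 39 ≡ 1 (mod 38), so 39 + 34 ≡ 1 + 34 (mod 38). 1 + 34 = 35; 35 = 0·38 + 35, so (39 + 34) mod 38 = 35.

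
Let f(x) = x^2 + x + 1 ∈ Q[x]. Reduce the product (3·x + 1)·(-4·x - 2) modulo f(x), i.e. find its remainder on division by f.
First multiply in Q[x] without reducing: a · b = -12·x^2 - 10·x - 2. Now divide by f(x) = x^2 + x + 1, eliminating the leading term at each step:
  leading term -12·x^2: subtract (-12)·f(x) = -12·x^2 - 12·x - 12, leaving 2·x + 10
The degree is now < 2, so this is the remainder. Hence a · b ≡ 2·x + 10 in Q[x]/(f).

Final answer: a · b ≡ 2·x + 10 (mod f(x))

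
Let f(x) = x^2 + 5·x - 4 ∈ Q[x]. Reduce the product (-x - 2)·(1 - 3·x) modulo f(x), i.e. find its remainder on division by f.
First multiply in Q[x] without reducing: a · b = 3·x^2 + 5·x - 2. Now divide by f(x) = x^2 + 5·x - 4, eliminating the leading term at each step:
  leading term 3·x^2: subtract (3)·f(x) = 3·x^2 + 15·x - 12, leaving 10 - 10·x
The degree is now < 2, so this is the remainder. Hence a · b ≡ 10 - 10·x in Q[x]/(f).

Final answer: a · b ≡ 10 - 10·x (mod f(x))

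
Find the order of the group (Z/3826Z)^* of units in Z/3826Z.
(Z/3826Z)^* consists of the classes a with gcd(a, 3826) = 1, so its order is φ(3826). φ is multiplicative, with φ(p^e) = p^e − p^(e−1). Factorise 3826 = 2 · 1913. Then
  φ(3826) = (2 − 1) · (1913 − 1) = 1 · 1912 = 1912.
Thus |(Z/3826Z)^*| = 1912.

Final answer: |(Z/3826Z)^*| = 1912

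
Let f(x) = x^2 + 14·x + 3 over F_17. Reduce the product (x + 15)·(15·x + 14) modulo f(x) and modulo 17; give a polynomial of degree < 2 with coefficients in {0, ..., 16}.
a · b ≡ 12·x + 12 (mod f(x))

Multiply as integer polynomials: a · b = 15·x^2 + 239·x + 210. Reducing coefficients mod 17: a · b ≡ 15·x^2 + x + 6. Now divide by f(x) = x^2 + 14·x + 3 in F_17[x], eliminating the leading term at each step:
  leading term 15·x^2: subtract (15)·f(x) = 15·x^2 + 6·x + 11, leaving 12·x + 12 (coefficients mod 17)
The degree is now < 2, so this is the remainder. Hence a · b ≡ 12·x + 12 in F_17[x]/(f).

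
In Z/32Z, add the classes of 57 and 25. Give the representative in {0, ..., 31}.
Reduce the summands first: 57 ≡ 25 (mod 32), so 57 + 25 ≡ 25 + 25 (mod 32). 25 + 25 = 50; 50 = 1·32 + 18, so (57 + 25) mod 32 = 18.

Final answer: 18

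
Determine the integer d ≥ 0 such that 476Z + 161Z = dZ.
In the PID Z, (a, b) is generated by gcd(a, b). Compute gcd(476, 161) with the extended Euclidean algorithm, tracking rows (r, s, t) with s·476 + t·161 = r:
  row A: (476, 1, 0)   [1·476 + 0·161 = 476]
  row B: (161, 0, 1)   [0·476 + 1·161 = 161]
  476 = 2·161 + 154   → row C = row A − 2·row B = (154, 1, −2)   [check: 1·476 − 2·161 = 154]
  161 = 1·154 + 7   → row D = row B − 1·row C = (7, −1, 3)   [check: −1·476 + 3·161 = 7]
  154 = 22·7 + 0   → remainder 0, stop. gcd = 7 (last nonzero row D).
So gcd(476, 161) = 7, with Bézout identity −1·476 + 3·161 = 7. Containment (⊇): the Bézout identity exhibits 7 as an element of (476, 161), giving (7) ⊆ (476, 161). Containment (⊆): since 7 | 476 and 7 | 161 (476 = 7·68, 161 = 7·23), every Z-linear combination of 476 and 161 is divisible by 7, so (476, 161) ⊆ (7). Therefore (476, 161) = (7), d = 7.

Final answer: (476, 161) = (7); d = 7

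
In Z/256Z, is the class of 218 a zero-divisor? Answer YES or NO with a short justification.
gcd(218, 256) = 2 > 1, so 218 is not a unit in Z/256Z. In Z/nZ every nonzero non-unit is a zero-divisor: explicitly, take b = 256/gcd = 128 ≠ 0 (mod 256); then 218·128 = 27904 = 109·256, i.e. 218·128 ≡ 0 (mod 256). So 218 is a zero-divisor.

Final answer: YES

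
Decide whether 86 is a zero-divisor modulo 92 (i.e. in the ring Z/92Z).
gcd(86, 92) = 2 > 1, so 86 is not a unit in Z/92Z. In Z/nZ every nonzero non-unit is a zero-divisor: explicitly, take b = 92/gcd = 46 ≠ 0 (mod 92); then 86·46 = 3956 = 43·92, i.e. 86·46 ≡ 0 (mod 92). So 86 is a zero-divisor.

Final answer: YES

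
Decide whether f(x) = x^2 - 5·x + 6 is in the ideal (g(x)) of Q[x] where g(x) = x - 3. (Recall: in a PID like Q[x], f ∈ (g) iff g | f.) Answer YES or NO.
YES

In Q[x] the ideal (g) consists of all multiples of g, so f ∈ (g) iff g | f, i.e. iff the remainder of f on division by g is 0. Divide f by g (g is monic, so eliminate the leading term of the running remainder at each step):
  leading term x^2: subtract (x)·g(x) = x^2 - 3·x, leaving 6 - 2·x
  leading term -2·x: subtract (-2)·g(x) = 6 - 2·x, leaving 0
The remainder is 0, so f(x) = g(x) · h(x) with h(x) = x - 2. Hence g | f, i.e. f ∈ (g).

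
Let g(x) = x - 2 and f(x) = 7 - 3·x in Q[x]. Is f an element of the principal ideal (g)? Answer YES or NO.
NO

In Q[x] the ideal (g) consists of all multiples of g, so f ∈ (g) iff g | f, i.e. iff the remainder of f on division by g is 0. Divide f by g (g is monic, so eliminate the leading term of the running remainder at each step):
  leading term -3·x: subtract (-3)·g(x) = 6 - 3·x, leaving 1
The remainder r(x) = 1 ≠ 0 (and deg r < deg g), so g ∤ f, i.e. f ∉ (g).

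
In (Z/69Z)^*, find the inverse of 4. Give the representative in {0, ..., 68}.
4^(−1) ≡ 52 (mod 69)

Apply the extended Euclidean algorithm to (69, 4), tracking rows (r, s, t) with s·69 + t·4 = r. Each division r_prev = q·r_cur + r_new produces the new row as (previous row) − q·(current row):
  row A: (69, 1, 0)   [1·69 + 0·4 = 69]
  row B: (4, 0, 1)   [0·69 + 1·4 = 4]
  69 = 17·4 + 1   → row C = row A − 17·row B = (1, 1, −17)   [check: 1·69 − 17·4 = 1]
  4 = 4·1 + 0   → remainder 0, stop. gcd = 1 (last nonzero row C).
The gcd is 1, so 4 is invertible mod 69. The last nonzero row gives 1·69 − 17·4 = 1, so t = −17. So 4^(−1) ≡ −17 ≡ 52 (mod 69). Verify: 4 · 52 = 208 ≡ 1 (mod 69). ✓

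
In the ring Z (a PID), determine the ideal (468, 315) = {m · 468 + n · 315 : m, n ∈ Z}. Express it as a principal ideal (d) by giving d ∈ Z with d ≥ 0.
In the PID Z, (a, b) is generated by gcd(a, b). Compute gcd(468, 315) with the extended Euclidean algorithm, tracking rows (r, s, t) with s·468 + t·315 = r:
  row A: (468, 1, 0)   [1·468 + 0·315 = 468]
  row B: (315, 0, 1)   [0·468 + 1·315 = 315]
  468 = 1·315 + 153   → row C = row A − 1·row B = (153, 1, −1)   [check: 1·468 − 1·315 = 153]
  315 = 2·153 + 9   → row D = row B − 2·row C = (9, −2, 3)   [check: −2·468 + 3·315 = 9]
  153 = 17·9 + 0   → remainder 0, stop. gcd = 9 (last nonzero row D).
So gcd(468, 315) = 9, with Bézout identity −2·468 + 3·315 = 9. Containment (⊇): the Bézout identity exhibits 9 as an element of (468, 315), giving (9) ⊆ (468, 315). Containment (⊆): since 9 | 468 and 9 | 315 (468 = 9·52, 315 = 9·35), every Z-linear combination of 468 and 315 is divisible by 9, so (468, 315) ⊆ (9). Therefore (468, 315) = (9), d = 9.

Final answer: (468, 315) = (9); d = 9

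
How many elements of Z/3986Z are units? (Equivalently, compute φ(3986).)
An element a ∈ Z/3986Z is a unit iff gcd(a, 3986) = 1, so the number of units is φ(3986). φ is multiplicative, with φ(p^e) = p^e − p^(e−1). Factorise 3986 = 2 · 1993. Then
  φ(3986) = (2 − 1) · (1993 − 1) = 1 · 1992 = 1992.

Final answer: Z/3986Z has φ(3986) = 1992 units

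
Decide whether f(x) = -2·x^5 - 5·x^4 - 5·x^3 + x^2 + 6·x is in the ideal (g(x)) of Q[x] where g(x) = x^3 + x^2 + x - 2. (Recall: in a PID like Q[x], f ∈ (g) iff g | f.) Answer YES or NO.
YES

In Q[x] the ideal (g) consists of all multiples of g, so f ∈ (g) iff g | f, i.e. iff the remainder of f on division by g is 0. Divide f by g (g is monic, so eliminate the leading term of the running remainder at each step):
  leading term -2·x^5: subtract (-2·x^2)·g(x) = -2·x^5 - 2·x^4 - 2·x^3 + 4·x^2, leaving -3·x^4 - 3·x^3 - 3·x^2 + 6·x
  leading term -3·x^4: subtract (-3·x)·g(x) = -3·x^4 - 3·x^3 - 3·x^2 + 6·x, leaving 0
The remainder is 0, so f(x) = g(x) · h(x) with h(x) = -2·x^2 - 3·x. Hence g | f, i.e. f ∈ (g).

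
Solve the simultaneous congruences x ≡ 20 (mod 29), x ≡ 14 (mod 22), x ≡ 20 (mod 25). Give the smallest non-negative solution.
x ≡ 4370 (mod 15950); the representative in [0, 15950) is 4370

The moduli 29, 22, 25 are pairwise coprime, so by the CRT there is a unique solution mod 29·22·25 = 15950.
Solve by successive substitution. Start with x ≡ 20 (mod 29).
  Combine with x ≡ 14 (mod 22): write x = 20 + 29·t and require 20 + 29·t ≡ 14 (mod 22), i.e. 29·t ≡ 14 − 20 ≡ 16 (mod 22). Since 29^(−1) ≡ 19 (mod 22) (29 ≡ 7 (mod 22)), t ≡ 19·16 ≡ 18 (mod 22). So x ≡ 20 + 29·18 = 542 (mod 638).
  Combine with x ≡ 20 (mod 25): write x = 542 + 638·t and require 542 + 638·t ≡ 20 (mod 25), i.e. 638·t ≡ 20 − 542 ≡ 3 (mod 25). Since 638^(−1) ≡ 2 (mod 25) (638 ≡ 13 (mod 25)), t ≡ 2·3 ≡ 6 (mod 25). So x ≡ 542 + 638·6 = 4370 (mod 15950).
Unique solution in [0, 15950): x = 4370.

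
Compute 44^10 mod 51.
Use repeated squaring. Binary(10) = 1010. Walk through the bits of the exponent 10 left-to-right: at each bit after the leading one, square the running value, then multiply by 44 if the bit is 1 (always reducing mod 51):
  bit 1 = 1 (leading): start with 44.
  bit 2 = 0: square 44^2 = 1936 ≡ 49 (mod 51).
  bit 3 = 1: square 49^2 = 2401 ≡ 4; bit is 1, so multiply 4·44 = 176 ≡ 23 (mod 51).
  bit 4 = 0: square 23^2 = 529 ≡ 19 (mod 51).
Final value: 44^10 ≡ 19 (mod 51).

Final answer: 19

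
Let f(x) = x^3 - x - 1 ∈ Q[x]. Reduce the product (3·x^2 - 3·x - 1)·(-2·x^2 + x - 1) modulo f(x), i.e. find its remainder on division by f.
First multiply in Q[x] without reducing: a · b = -6·x^4 + 9·x^3 - 4·x^2 + 2·x + 1. Now divide by f(x) = x^3 - x - 1, eliminating the leading term at each step:
  leading term -6·x^4: subtract (-6·x)·f(x) = -6·x^4 + 6·x^2 + 6·x, leaving 9·x^3 - 10·x^2 - 4·x + 1
  leading term 9·x^3: subtract (9)·f(x) = 9·x^3 - 9·x - 9, leaving -10·x^2 + 5·x + 10
The degree is now < 3, so this is the remainder. Hence a · b ≡ -10·x^2 + 5·x + 10 in Q[x]/(f).

Final answer: a · b ≡ -10·x^2 + 5·x + 10 (mod f(x))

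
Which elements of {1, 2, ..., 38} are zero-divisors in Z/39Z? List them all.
nonzero zero-divisors of Z/39Z = {3, 6, 9, 12, 13, 15, 18, 21, 24, 26, 27, 30, 33, 36}

An element a ∈ Z/39Z (with a ≠ 0) is a zero-divisor iff gcd(a, 39) > 1 (because a is a unit precisely when gcd(a, n) = 1, and in Z/nZ every nonzero, non-unit element is a zero-divisor). Scan a = 1, ..., 38 and keep those with gcd(a, 39) > 1:
  gcd(3, 39) = 3, gcd(6, 39) = 3, gcd(9, 39) = 3, gcd(12, 39) = 3, gcd(13, 39) = 13, gcd(15, 39) = 3, gcd(18, 39) = 3, gcd(21, 39) = 3, gcd(24, 39) = 3, gcd(26, 39) = 13, gcd(27, 39) = 3, gcd(30, 39) = 3, gcd(33, 39) = 3, gcd(36, 39) = 3.
All other a ∈ {1, ..., 38} have gcd(a, 39) = 1 and are units. So the nonzero zero-divisors are exactly the 14 values of a appearing in this scan.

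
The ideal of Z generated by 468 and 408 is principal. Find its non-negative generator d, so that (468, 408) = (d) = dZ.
(468, 408) = (12); d = 12

In the PID Z, (a, b) is generated by gcd(a, b). Compute gcd(468, 408) with the extended Euclidean algorithm, tracking rows (r, s, t) with s·468 + t·408 = r:
  row A: (468, 1, 0)   [1·468 + 0·408 = 468]
  row B: (408, 0, 1)   [0·468 + 1·408 = 408]
  468 = 1·408 + 60   → row C = row A − 1·row B = (60, 1, −1)   [check: 1·468 − 1·408 = 60]
  408 = 6·60 + 48   → row D = row B − 6·row C = (48, −6, 7)   [check: −6·468 + 7·408 = 48]
  60 = 1·48 + 12   → row E = row C − 1·row D = (12, 7, −8)   [check: 7·468 − 8·408 = 12]
  48 = 4·12 + 0   → remainder 0, stop. gcd = 12 (last nonzero row E).
So gcd(468, 408) = 12, with Bézout identity 7·468 − 8·408 = 12. Containment (⊇): the Bézout identity exhibits 12 as an element of (468, 408), giving (12) ⊆ (468, 408). Containment (⊆): since 12 | 468 and 12 | 408 (468 = 12·39, 408 = 12·34), every Z-linear combination of 468 and 408 is divisible by 12, so (468, 408) ⊆ (12). Therefore (468, 408) = (12), d = 12.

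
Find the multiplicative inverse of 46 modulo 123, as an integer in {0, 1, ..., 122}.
Apply the extended Euclidean algorithm to (123, 46), tracking rows (r, s, t) with s·123 + t·46 = r. Each division r_prev = q·r_cur + r_new produces the new row as (previous row) − q·(current row):
  row A: (123, 1, 0)   [1·123 + 0·46 = 123]
  row B: (46, 0, 1)   [0·123 + 1·46 = 46]
  123 = 2·46 + 31   → row C = row A − 2·row B = (31, 1, −2)   [check: 1·123 − 2·46 = 31]
  46 = 1·31 + 15   → row D = row B − 1·row C = (15, −1, 3)   [check: −1·123 + 3·46 = 15]
  31 = 2·15 + 1   → row E = row C − 2·row D = (1, 3, −8)   [check: 3·123 − 8·46 = 1]
  15 = 15·1 + 0   → remainder 0, stop. gcd = 1 (last nonzero row E).
The gcd is 1, so 46 is invertible mod 123. The last nonzero row gives 3·123 − 8·46 = 1, so t = −8. So 46^(−1) ≡ −8 ≡ 115 (mod 123). Verify: 46 · 115 = 5290 ≡ 1 (mod 123). ✓

Final answer: 46^(−1) ≡ 115 (mod 123)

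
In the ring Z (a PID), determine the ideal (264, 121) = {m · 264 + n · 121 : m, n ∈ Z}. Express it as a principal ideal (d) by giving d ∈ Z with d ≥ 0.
(264, 121) = (11); d = 11

In the PID Z, (a, b) is generated by gcd(a, b). Compute gcd(264, 121) with the extended Euclidean algorithm, tracking rows (r, s, t) with s·264 + t·121 = r:
  row A: (264, 1, 0)   [1·264 + 0·121 = 264]
  row B: (121, 0, 1)   [0·264 + 1·121 = 121]
  264 = 2·121 + 22   → row C = row A − 2·row B = (22, 1, −2)   [check: 1·264 − 2·121 = 22]
  121 = 5·22 + 11   → row D = row B − 5·row C = (11, −5, 11)   [check: −5·264 + 11·121 = 11]
  22 = 2·11 + 0   → remainder 0, stop. gcd = 11 (last nonzero row D).
So gcd(264, 121) = 11, with Bézout identity −5·264 + 11·121 = 11. Containment (⊇): the Bézout identity exhibits 11 as an element of (264, 121), giving (11) ⊆ (264, 121). Containment (⊆): since 11 | 264 and 11 | 121 (264 = 11·24, 121 = 11·11), every Z-linear combination of 264 and 121 is divisible by 11, so (264, 121) ⊆ (11). Therefore (264, 121) = (11), d = 11.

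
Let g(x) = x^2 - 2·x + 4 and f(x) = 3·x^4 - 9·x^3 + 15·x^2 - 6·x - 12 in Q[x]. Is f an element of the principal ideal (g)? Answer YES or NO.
In Q[x] the ideal (g) consists of all multiples of g, so f ∈ (g) iff g | f, i.e. iff the remainder of f on division by g is 0. Divide f by g (g is monic, so eliminate the leading term of the running remainder at each step):
  leading term 3·x^4: subtract (3·x^2)·g(x) = 3·x^4 - 6·x^3 + 12·x^2, leaving -3·x^3 + 3·x^2 - 6·x - 12
  leading term -3·x^3: subtract (-3·x)·g(x) = -3·x^3 + 6·x^2 - 12·x, leaving -3·x^2 + 6·x - 12
  leading term -3·x^2: subtract (-3)·g(x) = -3·x^2 + 6·x - 12, leaving 0
The remainder is 0, so f(x) = g(x) · h(x) with h(x) = 3·x^2 - 3·x - 3. Hence g | f, i.e. f ∈ (g).

Final answer: YES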